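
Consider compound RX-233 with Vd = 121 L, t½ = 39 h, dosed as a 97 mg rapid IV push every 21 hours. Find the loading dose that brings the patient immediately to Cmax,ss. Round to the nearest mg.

311 mg

f = (1/2)^(21/39) ≈ 0.688505; accumulation ratio R = 1/(1−f) ≈ 3.21032.
Loading dose to hit Cmax,ss on first dose: D_load = D_maint·R ≈ 97 × 3.21032 ≈ 311.40 mg.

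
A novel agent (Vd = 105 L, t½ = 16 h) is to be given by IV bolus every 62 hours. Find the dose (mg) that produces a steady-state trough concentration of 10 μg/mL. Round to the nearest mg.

τ/t½ = 62/16 ≈ 3.875, so f = (1/2)^(62/16) ≈ 0.068157.
Cmin,ss = (D/Vd)·f/(1−f), so D = Cmin,ss·Vd·(1−f)/f.
D = 10 × 105 × (1−f)/f ≈ 10 × 105 × 13.67201 ≈ 14355.61 mg.

14356 mg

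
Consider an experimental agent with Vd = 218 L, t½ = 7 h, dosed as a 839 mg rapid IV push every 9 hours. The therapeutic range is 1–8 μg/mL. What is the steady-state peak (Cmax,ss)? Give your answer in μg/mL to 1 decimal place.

k = ln2/t½ = ln2/7 ≈ 0.099021 h⁻¹; fraction remaining f = e^(−kτ) = e^(−0.099021×9) ≈ 0.4102.
At steady state, accumulation factor R = 1/(1 − e^(−kτ)) ≈ 1.6955.
Single-dose peak C₀ = D/Vd = 839/218 ≈ 3.849 μg/mL.
Steady-state peak Cmax,ss = C₀·R ≈ 3.849 × 1.6955 ≈ 6.526 μg/mL.
Peak 6.5 μg/mL vs MTC 8 μg/mL: below toxic threshold.

6.5 μg/mL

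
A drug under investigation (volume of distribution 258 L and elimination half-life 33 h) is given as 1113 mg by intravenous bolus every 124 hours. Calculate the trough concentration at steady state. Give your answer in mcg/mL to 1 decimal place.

τ/t½ = 124/33 ≈ 3.7576, so fraction remaining f = (1/2)^(124/33) ≈ 0.0739.
Accumulation ratio R = 1/(1 − f) ≈ 1/0.9261 ≈ 1.0798.
Single-dose peak C₀ = D/Vd = 1113/258 ≈ 4.314 mcg/mL.
Steady-state peak Cmax,ss = C₀·R ≈ 4.314 × 1.0798 ≈ 4.658 mcg/mL.
One interval later, Cmin,ss = Cmax,ss·e^(−kτ) ≈ 4.658 × 0.0739 ≈ 0.344 mcg/mL.

0.3 mcg/mL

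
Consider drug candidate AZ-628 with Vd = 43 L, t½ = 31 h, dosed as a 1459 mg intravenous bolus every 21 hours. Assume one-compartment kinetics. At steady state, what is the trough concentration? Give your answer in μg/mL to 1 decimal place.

56.6 μg/mL

τ/t½ = 21/31 ≈ 0.67742, so fraction remaining f = (1/2)^(21/31) ≈ 0.6253.
At steady state, accumulation factor R = 1/(1 − e^(−kτ)) ≈ 2.6688.
Single-dose peak C₀ = D/Vd = 1459/43 ≈ 33.930 μg/mL.
Cmax,ss = C₀/(1 − f) ≈ 33.930/0.3747 ≈ 90.552 μg/mL.
One interval later, Cmin,ss = Cmax,ss·e^(−kτ) ≈ 90.552 × 0.6253 ≈ 56.622 μg/mL.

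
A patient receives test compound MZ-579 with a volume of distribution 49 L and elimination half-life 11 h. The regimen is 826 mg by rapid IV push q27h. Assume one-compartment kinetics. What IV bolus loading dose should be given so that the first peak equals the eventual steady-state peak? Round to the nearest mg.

f = (1/2)^(27/11) ≈ 0.182435; accumulation ratio R = 1/(1−f) ≈ 1.22314.
Loading dose to hit Cmax,ss on first dose: D_load = D_maint·R ≈ 826 × 1.22314 ≈ 1010.31 mg.

1010 mg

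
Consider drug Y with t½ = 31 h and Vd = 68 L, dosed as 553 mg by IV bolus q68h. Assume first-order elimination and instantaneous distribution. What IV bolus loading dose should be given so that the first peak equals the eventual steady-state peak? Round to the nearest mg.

f = (1/2)^(68/31) ≈ 0.218613; accumulation ratio R = 1/(1−f) ≈ 1.27978.
Loading dose to hit Cmax,ss on first dose: D_load = D_maint·R ≈ 553 × 1.27978 ≈ 707.72 mg.

708 mg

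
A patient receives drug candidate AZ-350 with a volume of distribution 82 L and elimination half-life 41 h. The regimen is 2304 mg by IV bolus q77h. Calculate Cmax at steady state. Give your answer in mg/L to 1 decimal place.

τ/t½ = 77/41 ≈ 1.878, so fraction remaining f = (1/2)^(77/41) ≈ 0.2721.
At steady state, accumulation factor R = 1/(1 − e^(−kτ)) ≈ 1.3738.
Each bolus raises the concentration by D/Vd = 2304/82 ≈ 28.098 mg/L.
Steady-state peak Cmax,ss = C₀·R ≈ 28.098 × 1.3738 ≈ 38.601 mg/L.

38.6 mg/L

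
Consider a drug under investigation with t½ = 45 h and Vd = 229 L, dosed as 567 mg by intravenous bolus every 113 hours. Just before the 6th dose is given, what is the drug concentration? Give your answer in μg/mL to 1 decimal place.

f = (1/2)^(τ/t½) = (1/2)^(113/45) ≈ 0.1754.
C₀ = D/Vd = 567/229 ≈ 2.476 μg/mL.
Before the 6th dose, 5 doses have been given. Superposition: Cmin = C₀·(f + f² + … + f^5).
≈ 2.476 × (0.1754 + 0.0308 + 0.0054 + 0.0009 + 0.0002) ≈ 2.476 × 0.2127 ≈ 0.527 μg/mL.

0.5 μg/mL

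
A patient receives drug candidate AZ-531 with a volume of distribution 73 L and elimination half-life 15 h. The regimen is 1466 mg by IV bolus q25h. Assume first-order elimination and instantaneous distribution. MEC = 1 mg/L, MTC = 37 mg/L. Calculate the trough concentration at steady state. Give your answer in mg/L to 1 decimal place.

Over one 25-h interval, 25/15 ≈ 1.6667 half-lives elapse, leaving f ≈ 0.3150 of each dose.
Each bolus raises the concentration by D/Vd = 1466/73 ≈ 20.082 mg/L.
Steady-state trough Cmin,ss = C₀·f/(1−f) ≈ 20.082 × 0.3150/0.6850 ≈ 9.235 mg/L.
Trough 9.2 mg/L vs MEC 1 mg/L: adequate.

9.2 mg/L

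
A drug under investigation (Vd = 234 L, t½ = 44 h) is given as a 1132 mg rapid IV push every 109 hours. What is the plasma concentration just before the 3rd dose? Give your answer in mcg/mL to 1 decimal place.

f = (1/2)^(τ/t½) = (1/2)^(109/44) ≈ 0.1796.
C₀ = D/Vd = 1132/234 ≈ 4.838 mcg/mL.
Before the 3rd dose, 2 doses have been given. Superposition: Cmin = C₀·(f + f²).
≈ 4.838 × (0.1796 + 0.0323) ≈ 4.838 × 0.2119 ≈ 1.025 mcg/mL.

1.0 mcg/mL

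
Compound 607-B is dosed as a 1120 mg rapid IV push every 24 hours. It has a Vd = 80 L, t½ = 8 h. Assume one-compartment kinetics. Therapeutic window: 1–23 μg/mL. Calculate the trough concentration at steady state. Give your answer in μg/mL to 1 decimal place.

2.0 μg/mL

The dosing interval is 3 half-lives, so f = 2^(−3) = 0.125.
At steady state, R = 1/(1 − 0.125) = 8/7.
Single-dose peak C₀ = D/Vd = 1120/80 = 14 μg/mL.
Steady-state peak Cmax,ss = C₀·R = 14 × 8/7 ≈ 16.000 μg/mL.
Steady-state trough Cmin,ss = Cmax,ss·f ≈ 16.000 × 0.125 ≈ 2.000 μg/mL.
Trough 2.0 μg/mL vs MEC 1 μg/mL: adequate.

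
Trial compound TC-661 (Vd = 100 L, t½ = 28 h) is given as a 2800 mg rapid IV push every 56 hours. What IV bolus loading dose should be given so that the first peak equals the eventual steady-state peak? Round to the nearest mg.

f = (1/2)^(56/28) ≈ 0.250000; accumulation ratio R = 1/(1−f) ≈ 1.33333.
Loading dose to hit Cmax,ss on first dose: D_load = D_maint·R ≈ 2800 × 1.33333 ≈ 3733.32 mg.

3733 mg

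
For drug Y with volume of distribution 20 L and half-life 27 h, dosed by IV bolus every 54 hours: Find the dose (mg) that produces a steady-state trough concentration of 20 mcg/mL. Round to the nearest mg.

1200 mg

τ/t½ = 54/27 ≈ 2, so f = (1/2)^(54/27) ≈ 0.250000.
Cmin,ss = (D/Vd)·f/(1−f), so D = Cmin,ss·Vd·(1−f)/f.
D = 20 × 20 × (1−f)/f ≈ 20 × 20 × 3.00000 ≈ 1200.00 mg.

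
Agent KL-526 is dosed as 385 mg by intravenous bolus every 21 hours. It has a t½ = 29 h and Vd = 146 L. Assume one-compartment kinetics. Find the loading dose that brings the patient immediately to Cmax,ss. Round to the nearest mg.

f = (1/2)^(21/29) ≈ 0.605359; accumulation ratio R = 1/(1−f) ≈ 2.53395.
Loading dose to hit Cmax,ss on first dose: D_load = D_maint·R ≈ 385 × 2.53395 ≈ 975.57 mg.

976 mg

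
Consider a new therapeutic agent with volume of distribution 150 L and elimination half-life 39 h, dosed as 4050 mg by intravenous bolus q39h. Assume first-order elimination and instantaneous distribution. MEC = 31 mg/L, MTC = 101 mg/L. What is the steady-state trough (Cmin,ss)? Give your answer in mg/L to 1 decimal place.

27.0 mg/L

The dosing interval is 1 half-life, so f = 2^(−1) = 0.5.
Accumulation ratio R = 1/(1 − f) = 1/0.5 = 2/1.
Single-dose peak C₀ = D/Vd = 4050/150 = 27 mg/L.
Steady-state peak Cmax,ss = C₀·R = 27 × 2/1 ≈ 54.000 mg/L.
Steady-state trough Cmin,ss = Cmax,ss·f ≈ 54.000 × 0.5 ≈ 27.000 mg/L.
Trough 27.0 mg/L vs MEC 31 mg/L: subtherapeutic.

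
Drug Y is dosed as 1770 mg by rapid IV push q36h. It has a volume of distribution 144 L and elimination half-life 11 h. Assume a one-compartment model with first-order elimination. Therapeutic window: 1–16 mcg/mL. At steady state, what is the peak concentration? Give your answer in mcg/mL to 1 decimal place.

k = ln2/t½ = ln2/11 ≈ 0.063013 h⁻¹; fraction remaining f = e^(−kτ) = e^(−0.063013×36) ≈ 0.1035.
Accumulation ratio R = 1/(1 − f) ≈ 1/0.8965 ≈ 1.1154.
Single-dose peak C₀ = D/Vd = 1770/144 ≈ 12.292 mcg/mL.
Steady-state peak Cmax,ss = C₀·R ≈ 12.292 × 1.1154 ≈ 13.710 mcg/mL.
Peak 13.7 mcg/mL vs MTC 16 mcg/mL: below toxic threshold.

13.7 mcg/mL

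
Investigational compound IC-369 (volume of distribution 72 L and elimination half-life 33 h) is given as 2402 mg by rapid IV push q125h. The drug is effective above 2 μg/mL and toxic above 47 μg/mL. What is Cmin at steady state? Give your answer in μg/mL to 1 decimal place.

2.6 μg/mL

Over one 125-h interval, 125/33 ≈ 3.7879 half-lives elapse, leaving f ≈ 0.0724 of each dose.
Each bolus raises the concentration by D/Vd = 2402/72 ≈ 33.361 μg/mL.
Steady-state trough Cmin,ss = C₀·f/(1−f) ≈ 33.361 × 0.0724/0.9276 ≈ 2.604 μg/mL.
Trough 2.6 μg/mL vs MEC 2 μg/mL: adequate.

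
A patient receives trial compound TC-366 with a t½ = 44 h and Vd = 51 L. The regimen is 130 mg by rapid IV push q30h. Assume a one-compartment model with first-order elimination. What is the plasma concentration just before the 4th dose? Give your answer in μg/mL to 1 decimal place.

f = (1/2)^(τ/t½) = (1/2)^(30/44) ≈ 0.6234.
C₀ = D/Vd = 130/51 ≈ 2.549 μg/mL.
Before the 4th dose, 3 doses have been given. Superposition: Cmin = C₀·(f + f² + … + f^3).
≈ 2.549 × (0.6234 + 0.3886 + 0.2423) ≈ 2.549 × 1.2543 ≈ 3.197 μg/mL.

3.2 μg/mL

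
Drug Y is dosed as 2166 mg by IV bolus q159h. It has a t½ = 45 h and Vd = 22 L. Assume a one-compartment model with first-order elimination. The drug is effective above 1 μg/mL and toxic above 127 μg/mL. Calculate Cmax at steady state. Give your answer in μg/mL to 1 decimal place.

k = ln2/t½ = ln2/45 ≈ 0.015403 h⁻¹; fraction remaining f = e^(−kτ) = e^(−0.015403×159) ≈ 0.0864.
At steady state, accumulation factor R = 1/(1 − e^(−kτ)) ≈ 1.0946.
Each bolus raises the concentration by D/Vd = 2166/22 ≈ 98.455 μg/mL.
Steady-state peak Cmax,ss = C₀·R ≈ 98.455 × 1.0946 ≈ 107.769 μg/mL.
Peak 107.8 μg/mL vs MTC 127 μg/mL: below toxic threshold.

107.8 μg/mL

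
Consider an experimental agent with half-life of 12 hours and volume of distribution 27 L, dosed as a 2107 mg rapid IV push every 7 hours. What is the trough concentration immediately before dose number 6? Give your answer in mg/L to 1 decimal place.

f = (1/2)^(τ/t½) = (1/2)^(7/12) ≈ 0.6674.
C₀ = D/Vd = 2107/27 ≈ 78.037 mg/L.
Before the 6th dose, 5 doses have been given. Superposition: Cmin = C₀·(f + f² + … + f^5).
≈ 78.037 × (0.6674 + 0.4454 + 0.2973 + 0.1984 + 0.1324) ≈ 78.037 × 1.7409 ≈ 135.855 mg/L.

135.9 mg/L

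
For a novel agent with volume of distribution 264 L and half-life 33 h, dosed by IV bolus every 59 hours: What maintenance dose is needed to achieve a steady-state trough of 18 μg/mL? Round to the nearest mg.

11657 mg

τ/t½ = 59/33 ≈ 1.7879, so f = (1/2)^(59/33) ≈ 0.289598.
Cmin,ss = (D/Vd)·f/(1−f), so D = Cmin,ss·Vd·(1−f)/f.
D = 18 × 264 × (1−f)/f ≈ 18 × 264 × 2.45306 ≈ 11656.94 mg.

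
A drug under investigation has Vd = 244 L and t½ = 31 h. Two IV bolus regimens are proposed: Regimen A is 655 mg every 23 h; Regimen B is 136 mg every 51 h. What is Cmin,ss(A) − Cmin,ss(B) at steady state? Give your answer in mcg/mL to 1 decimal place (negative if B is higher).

Regimen A: f = (1/2)^(23/31) ≈ 0.5979; Cmin,ss = (655/244)·f/(1−f) ≈ 3.992 mcg/mL.
Regimen B: f = (1/2)^(51/31) ≈ 0.3197; Cmin,ss = (136/244)·f/(1−f) ≈ 0.262 mcg/mL.
Difference ≈ 3.992 − 0.262 ≈ 3.730 mcg/mL.

3.7 mcg/mL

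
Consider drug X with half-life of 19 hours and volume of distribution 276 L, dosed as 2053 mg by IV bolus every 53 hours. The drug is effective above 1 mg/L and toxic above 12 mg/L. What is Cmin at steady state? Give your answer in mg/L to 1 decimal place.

τ/t½ = 53/19 ≈ 2.7895, so fraction remaining f = (1/2)^(53/19) ≈ 0.1446.
At steady state, accumulation factor R = 1/(1 − e^(−kτ)) ≈ 1.1690.
Each bolus raises the concentration by D/Vd = 2053/276 ≈ 7.438 mg/L.
Steady-state peak Cmax,ss = C₀·R ≈ 7.438 × 1.1690 ≈ 8.695 mg/L.
Steady-state trough Cmin,ss = Cmax,ss·f ≈ 8.695 × 0.1446 ≈ 1.257 mg/L.
Trough 1.3 mg/L vs MEC 1 mg/L: adequate.

1.3 mg/L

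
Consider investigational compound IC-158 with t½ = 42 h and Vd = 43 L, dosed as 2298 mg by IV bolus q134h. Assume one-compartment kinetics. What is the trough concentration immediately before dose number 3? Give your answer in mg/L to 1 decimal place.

6.5 mg/L

f = (1/2)^(τ/t½) = (1/2)^(134/42) ≈ 0.1095.
C₀ = D/Vd = 2298/43 ≈ 53.442 mg/L.
Before the 3rd dose, 2 doses have been given. Superposition: Cmin = C₀·(f + f²).
≈ 53.442 × (0.1095 + 0.0120) ≈ 53.442 × 0.1215 ≈ 6.493 mg/L.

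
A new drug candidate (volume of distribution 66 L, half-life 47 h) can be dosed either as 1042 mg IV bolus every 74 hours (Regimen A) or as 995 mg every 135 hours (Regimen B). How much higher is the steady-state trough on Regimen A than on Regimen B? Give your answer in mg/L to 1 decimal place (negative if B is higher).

Regimen A: f = (1/2)^(74/47) ≈ 0.3358; Cmin,ss = (1042/66)·f/(1−f) ≈ 7.982 mg/L.
Regimen B: f = (1/2)^(135/47) ≈ 0.1366; Cmin,ss = (995/66)·f/(1−f) ≈ 2.385 mg/L.
Difference ≈ 7.982 − 2.385 ≈ 5.597 mg/L.

5.6 mg/L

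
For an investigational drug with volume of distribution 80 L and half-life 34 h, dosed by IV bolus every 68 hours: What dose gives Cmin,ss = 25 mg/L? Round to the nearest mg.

6000 mg

τ/t½ = 68/34 ≈ 2, so f = (1/2)^(68/34) ≈ 0.250000.
Cmin,ss = (D/Vd)·f/(1−f), so D = Cmin,ss·Vd·(1−f)/f.
D = 25 × 80 × (1−f)/f ≈ 25 × 80 × 3.00000 ≈ 6000.00 mg.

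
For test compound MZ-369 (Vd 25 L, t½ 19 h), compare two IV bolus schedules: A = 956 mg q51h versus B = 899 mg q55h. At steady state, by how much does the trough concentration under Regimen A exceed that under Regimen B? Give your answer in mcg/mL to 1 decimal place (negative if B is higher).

1.5 mcg/mL

Regimen A: f = (1/2)^(51/19) ≈ 0.1556; Cmin,ss = (956/25)·f/(1−f) ≈ 7.047 mcg/mL.
Regimen B: f = (1/2)^(55/19) ≈ 0.1345; Cmin,ss = (899/25)·f/(1−f) ≈ 5.588 mcg/mL.
Difference ≈ 7.047 − 5.588 ≈ 1.459 mcg/mL.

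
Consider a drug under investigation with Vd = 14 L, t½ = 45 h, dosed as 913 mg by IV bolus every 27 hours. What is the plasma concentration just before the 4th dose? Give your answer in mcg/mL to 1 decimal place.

90.1 mcg/mL

f = (1/2)^(τ/t½) = (1/2)^(27/45) ≈ 0.6598.
C₀ = D/Vd = 913/14 ≈ 65.214 mcg/mL.
Before the 4th dose, 3 doses have been given. Superposition: Cmin = C₀·(f + f² + … + f^3).
≈ 65.214 × (0.6598 + 0.4353 + 0.2872) ≈ 65.214 × 1.3823 ≈ 90.145 mcg/mL.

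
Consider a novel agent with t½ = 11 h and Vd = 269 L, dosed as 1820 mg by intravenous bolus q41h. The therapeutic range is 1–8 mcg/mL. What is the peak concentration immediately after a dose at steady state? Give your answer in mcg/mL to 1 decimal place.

7.3 mcg/mL

τ/t½ = 41/11 ≈ 3.7273, so fraction remaining f = (1/2)^(41/11) ≈ 0.0755.
At steady state, accumulation factor R = 1/(1 − e^(−kτ)) ≈ 1.0817.
Each bolus raises the concentration by D/Vd = 1820/269 ≈ 6.766 mcg/mL.
Steady-state peak Cmax,ss = C₀·R ≈ 6.766 × 1.0817 ≈ 7.319 mcg/mL.
Peak 7.3 mcg/mL vs MTC 8 mcg/mL: below toxic threshold.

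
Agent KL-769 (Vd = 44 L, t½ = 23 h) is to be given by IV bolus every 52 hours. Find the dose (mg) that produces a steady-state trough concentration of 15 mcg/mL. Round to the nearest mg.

τ/t½ = 52/23 ≈ 2.2609, so f = (1/2)^(52/23) ≈ 0.208646.
Cmin,ss = (D/Vd)·f/(1−f), so D = Cmin,ss·Vd·(1−f)/f.
D = 15 × 44 × (1−f)/f ≈ 15 × 44 × 3.79281 ≈ 2503.25 mg.

2503 mg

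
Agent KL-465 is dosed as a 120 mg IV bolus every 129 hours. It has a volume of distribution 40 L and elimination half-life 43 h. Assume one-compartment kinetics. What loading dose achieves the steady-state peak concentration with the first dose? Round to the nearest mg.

f = (1/2)^(129/43) ≈ 0.125000; accumulation ratio R = 1/(1−f) ≈ 1.14286.
Loading dose to hit Cmax,ss on first dose: D_load = D_maint·R ≈ 120 × 1.14286 ≈ 137.14 mg.

137 mg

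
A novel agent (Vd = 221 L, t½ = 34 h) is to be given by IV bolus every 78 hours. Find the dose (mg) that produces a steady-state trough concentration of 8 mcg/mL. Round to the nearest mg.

6903 mg

τ/t½ = 78/34 ≈ 2.2941, so f = (1/2)^(78/34) ≈ 0.203893.
Cmin,ss = (D/Vd)·f/(1−f), so D = Cmin,ss·Vd·(1−f)/f.
D = 8 × 221 × (1−f)/f ≈ 8 × 221 × 3.90453 ≈ 6903.21 mg.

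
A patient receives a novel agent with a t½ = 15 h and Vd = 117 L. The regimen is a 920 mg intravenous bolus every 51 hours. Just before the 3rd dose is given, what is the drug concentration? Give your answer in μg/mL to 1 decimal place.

0.8 μg/mL

f = (1/2)^(τ/t½) = (1/2)^(51/15) ≈ 0.0947.
C₀ = D/Vd = 920/117 ≈ 7.863 μg/mL.
Before the 3rd dose, 2 doses have been given. Superposition: Cmin = C₀·(f + f²).
≈ 7.863 × (0.0947 + 0.0090) ≈ 7.863 × 0.1037 ≈ 0.815 μg/mL.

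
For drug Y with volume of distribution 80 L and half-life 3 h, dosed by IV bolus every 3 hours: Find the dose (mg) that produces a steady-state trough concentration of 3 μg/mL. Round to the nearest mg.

τ/t½ = 3/3 ≈ 1, so f = (1/2)^(3/3) ≈ 0.500000.
Cmin,ss = (D/Vd)·f/(1−f), so D = Cmin,ss·Vd·(1−f)/f.
D = 3 × 80 × (1−f)/f ≈ 3 × 80 × 1.00000 ≈ 240.00 mg.

240 mg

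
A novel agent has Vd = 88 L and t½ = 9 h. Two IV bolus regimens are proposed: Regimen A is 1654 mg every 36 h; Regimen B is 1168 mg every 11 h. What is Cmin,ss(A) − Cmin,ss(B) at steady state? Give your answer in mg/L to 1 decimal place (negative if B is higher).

Regimen A: f = (1/2)^(36/9) ≈ 0.0625; Cmin,ss = (1654/88)·f/(1−f) ≈ 1.253 mg/L.
Regimen B: f = (1/2)^(11/9) ≈ 0.4286; Cmin,ss = (1168/88)·f/(1−f) ≈ 9.956 mg/L.
Difference ≈ 1.253 − 9.956 ≈ -8.703 mg/L.

-8.7 mg/L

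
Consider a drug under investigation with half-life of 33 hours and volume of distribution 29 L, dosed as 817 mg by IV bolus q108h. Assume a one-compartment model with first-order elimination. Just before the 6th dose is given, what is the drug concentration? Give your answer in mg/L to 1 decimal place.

3.3 mg/L

f = (1/2)^(τ/t½) = (1/2)^(108/33) ≈ 0.1035.
C₀ = D/Vd = 817/29 ≈ 28.172 mg/L.
Before the 6th dose, 5 doses have been given. Superposition: Cmin = C₀·(f + f² + … + f^5).
≈ 28.172 × (0.1035 + 0.0107 + 0.0011 + 0.0001 + 0.0000) ≈ 28.172 × 0.1154 ≈ 3.251 mg/L.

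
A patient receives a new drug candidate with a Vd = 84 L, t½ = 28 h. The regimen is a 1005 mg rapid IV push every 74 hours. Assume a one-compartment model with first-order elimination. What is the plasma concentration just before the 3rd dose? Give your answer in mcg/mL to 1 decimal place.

f = (1/2)^(τ/t½) = (1/2)^(74/28) ≈ 0.1601.
C₀ = D/Vd = 1005/84 ≈ 11.964 mcg/mL.
Before the 3rd dose, 2 doses have been given. Superposition: Cmin = C₀·(f + f²).
≈ 11.964 × (0.1601 + 0.0256) ≈ 11.964 × 0.1857 ≈ 2.222 mcg/mL.

2.2 mcg/mL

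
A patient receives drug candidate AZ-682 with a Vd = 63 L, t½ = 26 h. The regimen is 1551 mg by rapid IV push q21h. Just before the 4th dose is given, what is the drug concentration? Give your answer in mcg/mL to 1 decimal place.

26.7 mcg/mL

f = (1/2)^(τ/t½) = (1/2)^(21/26) ≈ 0.5713.
C₀ = D/Vd = 1551/63 ≈ 24.619 mcg/mL.
Before the 4th dose, 3 doses have been given. Superposition: Cmin = C₀·(f + f² + … + f^3).
≈ 24.619 × (0.5713 + 0.3264 + 0.1865) ≈ 24.619 × 1.0842 ≈ 26.692 mcg/mL.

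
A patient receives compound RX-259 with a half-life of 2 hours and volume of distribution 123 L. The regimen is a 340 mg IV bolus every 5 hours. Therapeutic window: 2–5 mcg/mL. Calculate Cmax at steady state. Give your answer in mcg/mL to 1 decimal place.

3.4 mcg/mL

τ/t½ = 5/2 ≈ 2.5, so fraction remaining f = (1/2)^(5/2) ≈ 0.1768.
Accumulation ratio R = 1/(1 − f) ≈ 1/0.8232 ≈ 1.2148.
Each bolus raises the concentration by D/Vd = 340/123 ≈ 2.764 mcg/mL.
Steady-state peak Cmax,ss = C₀·R ≈ 2.764 × 1.2148 ≈ 3.358 mcg/mL.
Peak 3.4 mcg/mL vs MTC 5 mcg/mL: below toxic threshold.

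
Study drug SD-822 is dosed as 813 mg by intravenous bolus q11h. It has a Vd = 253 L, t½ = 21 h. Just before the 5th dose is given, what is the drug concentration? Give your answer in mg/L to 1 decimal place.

5.6 mg/L

f = (1/2)^(τ/t½) = (1/2)^(11/21) ≈ 0.6955.
C₀ = D/Vd = 813/253 ≈ 3.213 mg/L.
Before the 5th dose, 4 doses have been given. Superposition: Cmin = C₀·(f + f² + … + f^4).
≈ 3.213 × (0.6955 + 0.4837 + 0.3364 + 0.2340) ≈ 3.213 × 1.7496 ≈ 5.621 mg/L.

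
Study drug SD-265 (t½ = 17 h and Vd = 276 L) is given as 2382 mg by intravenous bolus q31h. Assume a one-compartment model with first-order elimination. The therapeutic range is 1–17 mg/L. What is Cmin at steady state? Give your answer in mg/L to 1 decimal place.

τ/t½ = 31/17 ≈ 1.8235, so fraction remaining f = (1/2)^(31/17) ≈ 0.2825.
Accumulation ratio R = 1/(1 − f) ≈ 1/0.7175 ≈ 1.3937.
Single-dose peak C₀ = D/Vd = 2382/276 ≈ 8.630 mg/L.
Cmax,ss = C₀/(1 − f) ≈ 8.630/0.7175 ≈ 12.028 mg/L.
Steady-state trough Cmin,ss = Cmax,ss·f ≈ 12.028 × 0.2825 ≈ 3.398 mg/L.
Trough 3.4 mg/L vs MEC 1 mg/L: adequate.

3.4 mg/L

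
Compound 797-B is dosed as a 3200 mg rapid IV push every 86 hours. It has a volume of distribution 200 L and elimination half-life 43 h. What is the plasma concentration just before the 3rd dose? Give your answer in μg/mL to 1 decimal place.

f = (1/2)^(τ/t½) = (1/2)^(86/43) ≈ 0.2500.
C₀ = D/Vd = 3200/200 ≈ 16.000 μg/mL.
Before the 3rd dose, 2 doses have been given. Superposition: Cmin = C₀·(f + f²).
≈ 16.000 × (0.2500 + 0.0625) ≈ 16.000 × 0.3125 ≈ 5.000 μg/mL.

5.0 μg/mL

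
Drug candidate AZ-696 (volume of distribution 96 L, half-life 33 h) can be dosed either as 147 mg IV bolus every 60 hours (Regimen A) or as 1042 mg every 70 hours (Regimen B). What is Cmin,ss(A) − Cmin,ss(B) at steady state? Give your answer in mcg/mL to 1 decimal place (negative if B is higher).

-2.6 mcg/mL

Regimen A: f = (1/2)^(60/33) ≈ 0.2836; Cmin,ss = (147/96)·f/(1−f) ≈ 0.606 mcg/mL.
Regimen B: f = (1/2)^(70/33) ≈ 0.2299; Cmin,ss = (1042/96)·f/(1−f) ≈ 3.240 mcg/mL.
Difference ≈ 0.606 − 3.240 ≈ -2.634 mcg/mL.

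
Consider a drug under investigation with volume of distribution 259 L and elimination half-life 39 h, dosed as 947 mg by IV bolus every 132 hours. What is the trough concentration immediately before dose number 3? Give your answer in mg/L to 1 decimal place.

f = (1/2)^(τ/t½) = (1/2)^(132/39) ≈ 0.0957.
C₀ = D/Vd = 947/259 ≈ 3.656 mg/L.
Before the 3rd dose, 2 doses have been given. Superposition: Cmin = C₀·(f + f²).
≈ 3.656 × (0.0957 + 0.0092) ≈ 3.656 × 0.1049 ≈ 0.384 mg/L.

0.4 mg/L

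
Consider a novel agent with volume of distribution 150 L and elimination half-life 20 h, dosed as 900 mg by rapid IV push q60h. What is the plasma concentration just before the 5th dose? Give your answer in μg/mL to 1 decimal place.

0.9 μg/mL

f = (1/2)^(τ/t½) = (1/2)^(60/20) ≈ 0.1250.
C₀ = D/Vd = 900/150 ≈ 6.000 μg/mL.
Before the 5th dose, 4 doses have been given. Superposition: Cmin = C₀·(f + f² + … + f^4).
≈ 6.000 × (0.1250 + 0.0156 + 0.0020 + 0.0002) ≈ 6.000 × 0.1428 ≈ 0.857 μg/mL.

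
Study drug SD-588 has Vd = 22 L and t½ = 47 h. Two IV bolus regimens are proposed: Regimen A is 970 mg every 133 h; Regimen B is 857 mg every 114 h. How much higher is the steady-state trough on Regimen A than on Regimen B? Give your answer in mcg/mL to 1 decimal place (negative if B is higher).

-1.7 mcg/mL

Regimen A: f = (1/2)^(133/47) ≈ 0.1407; Cmin,ss = (970/22)·f/(1−f) ≈ 7.219 mcg/mL.
Regimen B: f = (1/2)^(114/47) ≈ 0.1861; Cmin,ss = (857/22)·f/(1−f) ≈ 8.907 mcg/mL.
Difference ≈ 7.219 − 8.907 ≈ -1.688 mcg/mL.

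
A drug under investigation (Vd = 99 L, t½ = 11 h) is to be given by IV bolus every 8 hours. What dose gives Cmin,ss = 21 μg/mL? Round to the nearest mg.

τ/t½ = 8/11 ≈ 0.72727, so f = (1/2)^(8/11) ≈ 0.604045.
Cmin,ss = (D/Vd)·f/(1−f), so D = Cmin,ss·Vd·(1−f)/f.
D = 21 × 99 × (1−f)/f ≈ 21 × 99 × 0.65551 ≈ 1362.81 mg.

1363 mg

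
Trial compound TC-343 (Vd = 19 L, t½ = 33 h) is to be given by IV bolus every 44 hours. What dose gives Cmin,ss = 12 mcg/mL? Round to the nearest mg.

347 mg

τ/t½ = 44/33 ≈ 1.3333, so f = (1/2)^(44/33) ≈ 0.396850.
Cmin,ss = (D/Vd)·f/(1−f), so D = Cmin,ss·Vd·(1−f)/f.
D = 12 × 19 × (1−f)/f ≈ 12 × 19 × 1.51984 ≈ 346.52 mg.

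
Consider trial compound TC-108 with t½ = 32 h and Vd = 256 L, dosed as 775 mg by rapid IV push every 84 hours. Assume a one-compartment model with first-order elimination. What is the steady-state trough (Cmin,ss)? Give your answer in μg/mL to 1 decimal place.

0.6 μg/mL

Over one 84-h interval, 84/32 ≈ 2.625 half-lives elapse, leaving f ≈ 0.1621 of each dose.
Single-dose peak C₀ = D/Vd = 775/256 ≈ 3.027 μg/mL.
Steady-state trough Cmin,ss = C₀·f/(1−f) ≈ 3.027 × 0.1621/0.8379 ≈ 0.586 μg/mL.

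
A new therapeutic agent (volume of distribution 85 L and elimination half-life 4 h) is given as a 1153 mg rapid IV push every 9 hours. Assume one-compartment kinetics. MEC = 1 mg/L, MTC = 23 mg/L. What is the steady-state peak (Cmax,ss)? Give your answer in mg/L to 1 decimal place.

τ/t½ = 9/4 ≈ 2.25, so fraction remaining f = (1/2)^(9/4) ≈ 0.2102.
Accumulation ratio R = 1/(1 − f) ≈ 1/0.7898 ≈ 1.2661.
Each bolus raises the concentration by D/Vd = 1153/85 ≈ 13.565 mg/L.
Steady-state peak Cmax,ss = C₀·R ≈ 13.565 × 1.2661 ≈ 17.175 mg/L.
Peak 17.2 mg/L vs MTC 23 mg/L: below toxic threshold.

17.2 mg/L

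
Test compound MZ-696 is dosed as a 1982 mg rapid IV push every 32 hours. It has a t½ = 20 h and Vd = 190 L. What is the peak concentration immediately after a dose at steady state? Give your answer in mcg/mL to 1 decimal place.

15.6 mcg/mL

τ/t½ = 32/20 ≈ 1.6, so fraction remaining f = (1/2)^(32/20) ≈ 0.3299.
Accumulation ratio R = 1/(1 − f) ≈ 1/0.6701 ≈ 1.4923.
Single-dose peak C₀ = D/Vd = 1982/190 ≈ 10.432 mcg/mL.
Steady-state peak Cmax,ss = C₀·R ≈ 10.432 × 1.4923 ≈ 15.568 mcg/mL.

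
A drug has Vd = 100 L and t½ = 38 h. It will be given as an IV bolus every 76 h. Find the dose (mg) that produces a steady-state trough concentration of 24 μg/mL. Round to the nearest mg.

7200 mg

τ/t½ = 76/38 ≈ 2, so f = (1/2)^(76/38) ≈ 0.250000.
Cmin,ss = (D/Vd)·f/(1−f), so D = Cmin,ss·Vd·(1−f)/f.
D = 24 × 100 × (1−f)/f ≈ 24 × 100 × 3.00000 ≈ 7200.00 mg.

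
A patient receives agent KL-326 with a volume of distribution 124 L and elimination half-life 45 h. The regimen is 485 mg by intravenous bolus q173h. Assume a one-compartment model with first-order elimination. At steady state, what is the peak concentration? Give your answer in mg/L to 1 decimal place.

Over one 173-h interval, 173/45 ≈ 3.8444 half-lives elapse, leaving f ≈ 0.0696 of each dose.
Accumulation ratio R = 1/(1 − f) ≈ 1/0.9304 ≈ 1.0748.
Single-dose peak C₀ = D/Vd = 485/124 ≈ 3.911 mg/L.
Cmax,ss = C₀/(1 − f) ≈ 3.911/0.9304 ≈ 4.204 mg/L.

4.2 mg/L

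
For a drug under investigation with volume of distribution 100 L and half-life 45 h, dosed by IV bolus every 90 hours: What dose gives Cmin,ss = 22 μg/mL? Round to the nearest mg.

τ/t½ = 90/45 ≈ 2, so f = (1/2)^(90/45) ≈ 0.250000.
Cmin,ss = (D/Vd)·f/(1−f), so D = Cmin,ss·Vd·(1−f)/f.
D = 22 × 100 × (1−f)/f ≈ 22 × 100 × 3.00000 ≈ 6600.00 mg.

6600 mg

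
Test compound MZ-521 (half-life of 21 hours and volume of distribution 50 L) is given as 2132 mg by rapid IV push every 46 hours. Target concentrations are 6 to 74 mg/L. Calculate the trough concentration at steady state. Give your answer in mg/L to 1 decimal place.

Over one 46-h interval, 46/21 ≈ 2.1905 half-lives elapse, leaving f ≈ 0.2191 of each dose.
Single-dose peak C₀ = D/Vd = 2132/50 ≈ 42.640 mg/L.
Steady-state trough Cmin,ss = C₀·f/(1−f) ≈ 42.640 × 0.2191/0.7809 ≈ 11.964 mg/L.
Trough 12.0 mg/L vs MEC 6 mg/L: adequate.

12.0 mg/L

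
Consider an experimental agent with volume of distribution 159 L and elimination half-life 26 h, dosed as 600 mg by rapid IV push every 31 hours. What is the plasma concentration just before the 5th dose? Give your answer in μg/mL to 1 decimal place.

2.8 μg/mL

f = (1/2)^(τ/t½) = (1/2)^(31/26) ≈ 0.4376.
C₀ = D/Vd = 600/159 ≈ 3.774 μg/mL.
Before the 5th dose, 4 doses have been given. Superposition: Cmin = C₀·(f + f² + … + f^4).
≈ 3.774 × (0.4376 + 0.1915 + 0.0838 + 0.0367) ≈ 3.774 × 0.7496 ≈ 2.829 μg/mL.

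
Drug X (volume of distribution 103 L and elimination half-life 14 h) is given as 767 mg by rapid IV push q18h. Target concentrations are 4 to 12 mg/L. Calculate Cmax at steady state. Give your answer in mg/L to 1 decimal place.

12.6 mg/L

τ/t½ = 18/14 ≈ 1.2857, so fraction remaining f = (1/2)^(18/14) ≈ 0.4102.
At steady state, accumulation factor R = 1/(1 − e^(−kτ)) ≈ 1.6955.
Each bolus raises the concentration by D/Vd = 767/103 ≈ 7.447 mg/L.
Cmax,ss = C₀/(1 − f) ≈ 7.447/0.5898 ≈ 12.626 mg/L.
Peak 12.6 mg/L vs MTC 12 mg/L: exceeds toxic threshold.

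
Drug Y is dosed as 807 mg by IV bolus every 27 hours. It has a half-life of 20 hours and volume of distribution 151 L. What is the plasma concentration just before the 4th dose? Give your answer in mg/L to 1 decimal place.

3.2 mg/L

f = (1/2)^(τ/t½) = (1/2)^(27/20) ≈ 0.3923.
C₀ = D/Vd = 807/151 ≈ 5.344 mg/L.
Before the 4th dose, 3 doses have been given. Superposition: Cmin = C₀·(f + f² + … + f^3).
≈ 5.344 × (0.3923 + 0.1539 + 0.0604) ≈ 5.344 × 0.6066 ≈ 3.242 mg/L.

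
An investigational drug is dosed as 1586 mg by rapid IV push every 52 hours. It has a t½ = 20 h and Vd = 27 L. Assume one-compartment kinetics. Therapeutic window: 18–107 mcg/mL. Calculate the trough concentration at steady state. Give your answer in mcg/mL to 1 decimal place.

τ/t½ = 52/20 ≈ 2.6, so fraction remaining f = (1/2)^(52/20) ≈ 0.1649.
At steady state, accumulation factor R = 1/(1 − e^(−kτ)) ≈ 1.1975.
Each bolus raises the concentration by D/Vd = 1586/27 ≈ 58.741 mcg/mL.
Cmax,ss = C₀/(1 − f) ≈ 58.741/0.8351 ≈ 70.340 mcg/mL.
Steady-state trough Cmin,ss = Cmax,ss·f ≈ 70.340 × 0.1649 ≈ 11.599 mcg/mL.
Trough 11.6 mcg/mL vs MEC 18 mcg/mL: subtherapeutic.

11.6 mcg/mL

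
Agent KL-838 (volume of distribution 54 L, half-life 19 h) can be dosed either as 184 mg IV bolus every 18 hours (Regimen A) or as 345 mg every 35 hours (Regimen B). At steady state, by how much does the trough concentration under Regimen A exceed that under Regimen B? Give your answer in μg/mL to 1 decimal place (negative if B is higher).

1.2 μg/mL

Regimen A: f = (1/2)^(18/19) ≈ 0.5186; Cmin,ss = (184/54)·f/(1−f) ≈ 3.671 μg/mL.
Regimen B: f = (1/2)^(35/19) ≈ 0.2789; Cmin,ss = (345/54)·f/(1−f) ≈ 2.471 μg/mL.
Difference ≈ 3.671 − 2.471 ≈ 1.200 μg/mL.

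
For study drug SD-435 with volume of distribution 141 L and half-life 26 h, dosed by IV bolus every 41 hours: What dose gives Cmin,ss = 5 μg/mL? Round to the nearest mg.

1398 mg

τ/t½ = 41/26 ≈ 1.5769, so f = (1/2)^(41/26) ≈ 0.335196.
Cmin,ss = (D/Vd)·f/(1−f), so D = Cmin,ss·Vd·(1−f)/f.
D = 5 × 141 × (1−f)/f ≈ 5 × 141 × 1.98333 ≈ 1398.25 mg.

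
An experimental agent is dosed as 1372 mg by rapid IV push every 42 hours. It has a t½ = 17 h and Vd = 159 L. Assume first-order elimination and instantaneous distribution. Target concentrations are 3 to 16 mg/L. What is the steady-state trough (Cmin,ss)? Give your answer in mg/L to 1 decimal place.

k = ln2/t½ = ln2/17 ≈ 0.040773 h⁻¹; fraction remaining f = e^(−kτ) = e^(−0.040773×42) ≈ 0.1804.
At steady state, accumulation factor R = 1/(1 − e^(−kτ)) ≈ 1.2201.
Single-dose peak C₀ = D/Vd = 1372/159 ≈ 8.629 mg/L.
Steady-state peak Cmax,ss = C₀·R ≈ 8.629 × 1.2201 ≈ 10.528 mg/L.
Steady-state trough Cmin,ss = Cmax,ss·f ≈ 10.528 × 0.1804 ≈ 1.899 mg/L.
Trough 1.9 mg/L vs MEC 3 mg/L: subtherapeutic.

1.9 mg/L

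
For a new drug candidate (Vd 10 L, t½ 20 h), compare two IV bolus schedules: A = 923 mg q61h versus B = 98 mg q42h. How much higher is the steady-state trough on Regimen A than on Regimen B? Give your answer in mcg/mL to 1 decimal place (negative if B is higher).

9.7 mcg/mL

Regimen A: f = (1/2)^(61/20) ≈ 0.1207; Cmin,ss = (923/10)·f/(1−f) ≈ 12.670 mcg/mL.
Regimen B: f = (1/2)^(42/20) ≈ 0.2333; Cmin,ss = (98/10)·f/(1−f) ≈ 2.982 mcg/mL.
Difference ≈ 12.670 − 2.982 ≈ 9.688 mcg/mL.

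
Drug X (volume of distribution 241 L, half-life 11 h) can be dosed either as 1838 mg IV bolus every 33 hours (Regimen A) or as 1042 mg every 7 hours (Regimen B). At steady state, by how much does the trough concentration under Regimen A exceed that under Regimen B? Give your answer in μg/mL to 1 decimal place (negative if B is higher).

-6.7 μg/mL

Regimen A: f = (1/2)^(33/11) ≈ 0.1250; Cmin,ss = (1838/241)·f/(1−f) ≈ 1.090 μg/mL.
Regimen B: f = (1/2)^(7/11) ≈ 0.6433; Cmin,ss = (1042/241)·f/(1−f) ≈ 7.798 μg/mL.
Difference ≈ 1.090 − 7.798 ≈ -6.708 μg/mL.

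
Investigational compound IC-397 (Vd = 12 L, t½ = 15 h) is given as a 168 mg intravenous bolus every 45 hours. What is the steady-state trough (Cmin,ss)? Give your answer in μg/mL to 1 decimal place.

The dosing interval is 3 half-lives, so f = 2^(−3) = 0.125.
At steady state, R = 1/(1 − 0.125) = 8/7.
Single-dose peak C₀ = D/Vd = 168/12 = 14 μg/mL.
Steady-state peak Cmax,ss = C₀·R = 14 × 8/7 ≈ 16.000 μg/mL.
Steady-state trough Cmin,ss = Cmax,ss·f ≈ 16.000 × 0.125 ≈ 2.000 μg/mL.

2.0 μg/mL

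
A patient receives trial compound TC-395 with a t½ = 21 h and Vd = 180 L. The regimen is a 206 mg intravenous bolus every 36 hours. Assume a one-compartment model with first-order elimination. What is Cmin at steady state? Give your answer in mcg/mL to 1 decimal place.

τ/t½ = 36/21 ≈ 1.7143, so fraction remaining f = (1/2)^(36/21) ≈ 0.3048.
Each bolus raises the concentration by D/Vd = 206/180 ≈ 1.144 mcg/mL.
Steady-state trough Cmin,ss = C₀·f/(1−f) ≈ 1.144 × 0.3048/0.6952 ≈ 0.502 mcg/mL.

0.5 mcg/mL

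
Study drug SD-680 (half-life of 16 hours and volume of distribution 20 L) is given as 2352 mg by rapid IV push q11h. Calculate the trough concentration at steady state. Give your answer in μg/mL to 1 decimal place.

k = ln2/t½ = ln2/16 ≈ 0.043322 h⁻¹; fraction remaining f = e^(−kτ) = e^(−0.043322×11) ≈ 0.6209.
Each bolus raises the concentration by D/Vd = 2352/20 ≈ 117.600 μg/mL.
Steady-state trough Cmin,ss = C₀·f/(1−f) ≈ 117.600 × 0.6209/0.3791 ≈ 192.608 μg/mL.

192.6 μg/mL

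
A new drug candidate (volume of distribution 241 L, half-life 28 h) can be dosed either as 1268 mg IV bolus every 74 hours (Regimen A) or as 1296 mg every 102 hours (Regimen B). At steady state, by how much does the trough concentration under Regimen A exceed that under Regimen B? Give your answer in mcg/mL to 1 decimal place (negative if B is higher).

0.5 mcg/mL

Regimen A: f = (1/2)^(74/28) ≈ 0.1601; Cmin,ss = (1268/241)·f/(1−f) ≈ 1.003 mcg/mL.
Regimen B: f = (1/2)^(102/28) ≈ 0.0801; Cmin,ss = (1296/241)·f/(1−f) ≈ 0.468 mcg/mL.
Difference ≈ 1.003 − 0.468 ≈ 0.535 mcg/mL.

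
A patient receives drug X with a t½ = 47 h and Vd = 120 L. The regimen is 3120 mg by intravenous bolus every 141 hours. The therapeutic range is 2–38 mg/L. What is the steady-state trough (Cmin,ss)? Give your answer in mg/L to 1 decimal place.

The dosing interval is 3 half-lives, so f = 2^(−3) = 0.125.
At steady state, R = 1/(1 − 0.125) = 8/7.
Single-dose peak C₀ = D/Vd = 3120/120 = 26 mg/L.
Steady-state peak Cmax,ss = C₀·R = 26 × 8/7 ≈ 29.714 mg/L.
Steady-state trough Cmin,ss = Cmax,ss·f ≈ 29.714 × 0.125 ≈ 3.714 mg/L.
Trough 3.7 mg/L vs MEC 2 mg/L: adequate.

3.7 mg/L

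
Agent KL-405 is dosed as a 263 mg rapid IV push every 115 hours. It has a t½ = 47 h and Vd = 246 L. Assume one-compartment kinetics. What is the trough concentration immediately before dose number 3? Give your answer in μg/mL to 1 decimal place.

0.2 μg/mL

f = (1/2)^(τ/t½) = (1/2)^(115/47) ≈ 0.1834.
C₀ = D/Vd = 263/246 ≈ 1.069 μg/mL.
Before the 3rd dose, 2 doses have been given. Superposition: Cmin = C₀·(f + f²).
≈ 1.069 × (0.1834 + 0.0336) ≈ 1.069 × 0.2170 ≈ 0.232 μg/mL.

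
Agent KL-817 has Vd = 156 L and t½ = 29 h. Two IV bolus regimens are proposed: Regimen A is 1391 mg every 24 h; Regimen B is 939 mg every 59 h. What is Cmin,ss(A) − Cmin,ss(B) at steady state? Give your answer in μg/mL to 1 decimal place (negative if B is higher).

Regimen A: f = (1/2)^(24/29) ≈ 0.5635; Cmin,ss = (1391/156)·f/(1−f) ≈ 11.511 μg/mL.
Regimen B: f = (1/2)^(59/29) ≈ 0.2441; Cmin,ss = (939/156)·f/(1−f) ≈ 1.944 μg/mL.
Difference ≈ 11.511 − 1.944 ≈ 9.567 μg/mL.

9.6 μg/mL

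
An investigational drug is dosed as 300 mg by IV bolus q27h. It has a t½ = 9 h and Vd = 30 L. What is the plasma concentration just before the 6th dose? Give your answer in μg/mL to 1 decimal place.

1.4 μg/mL

f = (1/2)^(τ/t½) = (1/2)^(27/9) ≈ 0.1250.
C₀ = D/Vd = 300/30 ≈ 10.000 μg/mL.
Before the 6th dose, 5 doses have been given. Superposition: Cmin = C₀·(f + f² + … + f^5).
≈ 10.000 × (0.1250 + 0.0156 + 0.0020 + 0.0002 + 0.0000) ≈ 10.000 × 0.1428 ≈ 1.428 μg/mL.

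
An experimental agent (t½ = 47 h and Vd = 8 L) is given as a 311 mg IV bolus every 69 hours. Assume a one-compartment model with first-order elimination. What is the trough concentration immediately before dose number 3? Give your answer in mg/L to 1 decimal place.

f = (1/2)^(τ/t½) = (1/2)^(69/47) ≈ 0.3615.
C₀ = D/Vd = 311/8 ≈ 38.875 mg/L.
Before the 3rd dose, 2 doses have been given. Superposition: Cmin = C₀·(f + f²).
≈ 38.875 × (0.3615 + 0.1307) ≈ 38.875 × 0.4922 ≈ 19.134 mg/L.

19.1 mg/L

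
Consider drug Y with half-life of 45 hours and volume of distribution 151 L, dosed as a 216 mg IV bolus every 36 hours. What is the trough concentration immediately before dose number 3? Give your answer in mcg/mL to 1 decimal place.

f = (1/2)^(τ/t½) = (1/2)^(36/45) ≈ 0.5743.
C₀ = D/Vd = 216/151 ≈ 1.430 mcg/mL.
Before the 3rd dose, 2 doses have been given. Superposition: Cmin = C₀·(f + f²).
≈ 1.430 × (0.5743 + 0.3298) ≈ 1.430 × 0.9041 ≈ 1.293 mcg/mL.

1.3 mcg/mL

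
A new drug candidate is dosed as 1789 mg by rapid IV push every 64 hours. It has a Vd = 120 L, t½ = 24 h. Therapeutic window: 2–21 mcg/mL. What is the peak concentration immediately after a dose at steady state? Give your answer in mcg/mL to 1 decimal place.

17.7 mcg/mL

Over one 64-h interval, 64/24 ≈ 2.6667 half-lives elapse, leaving f ≈ 0.1575 of each dose.
Accumulation ratio R = 1/(1 − f) ≈ 1/0.8425 ≈ 1.1869.
Each bolus raises the concentration by D/Vd = 1789/120 ≈ 14.908 mcg/mL.
Steady-state peak Cmax,ss = C₀·R ≈ 14.908 × 1.1869 ≈ 17.694 mcg/mL.
Peak 17.7 mcg/mL vs MTC 21 mcg/mL: below toxic threshold.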